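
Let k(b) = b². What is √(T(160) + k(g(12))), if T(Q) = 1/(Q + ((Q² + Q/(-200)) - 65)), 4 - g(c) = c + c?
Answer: √6601919778755/128471 ≈ 20.000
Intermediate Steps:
g(c) = 4 - 2*c (g(c) = 4 - (c + c) = 4 - 2*c)
T(Q) = 1/(-65 + Q² + 199*Q/200) (T(Q) = 1/(Q + ((Q² - Q/200) - 65)) = 1/(Q + (-65 + Q² - Q/200)) = 1/(-65 + Q² + 199*Q/200))
√(T(160) + k(g(12))) = √(200/(-13000 + 199*160 + 200*160²) + (4 - 2*12)²) = √(200/(-13000 + 31840 + 200*25600) + (4 - 24)²) = √(200/(-13000 + 31840 + 5120000) + (-20)²) = √(200/5138840 + 400) = √(200*(1/5138840) + 400) = √(5/128471 + 400) = √(51388405/128471) = √6601919778755/128471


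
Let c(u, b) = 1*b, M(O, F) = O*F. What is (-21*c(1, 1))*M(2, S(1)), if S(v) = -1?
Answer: 42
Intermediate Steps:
M(O, F) = F*O
c(u, b) = b
(-21*c(1, 1))*M(2, S(1)) = (-21*1)*(-1*2) = -21*(-2) = 42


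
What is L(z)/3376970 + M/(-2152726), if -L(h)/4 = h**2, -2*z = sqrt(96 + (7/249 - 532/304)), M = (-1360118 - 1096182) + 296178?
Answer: 3632643189227257/3620306177869560 ≈ 1.0034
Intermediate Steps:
M = -2160122 (M = -2456300 + 296178 = -2160122)
z = -sqrt(23381349)/996 (z = -sqrt(96 + (7/249 - 532/304))/2 = -sqrt(96 + (7*(1/249) - 532*1/304))/2 = -sqrt(96 + (7/249 - 7/4))/2 = -sqrt(96 - 1715/996)/2 = -sqrt(23381349)/996 ≈ -4.8548)
L(h) = -4*h**2
L(z)/3376970 + M/(-2152726) = -4*(-sqrt(23381349)/996)**2/3376970 - 2160122/(-2152726) = -4*93901/3984*(1/3376970) - 2160122*(-1/2152726) = -93901/996*1/3376970 + 1080061/1076363 = -93901/3363462120 + 1080061/1076363 = 3632643189227257/3620306177869560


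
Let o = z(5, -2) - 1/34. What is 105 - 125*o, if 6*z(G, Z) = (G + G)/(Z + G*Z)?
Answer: 77135/612 ≈ 126.04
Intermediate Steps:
z(G, Z) = G/(3*(Z + G*Z)) (z(G, Z) = ((G + G)/(Z + G*Z))/6 = ((2*G)/(Z + G*Z))/6 = (2*G/(Z + G*Z))/6 = G/(3*(Z + G*Z)))
o = -103/612 (o = (1/3)*5/(-2*(1 + 5)) - 1/34 = (1/3)*5*(-1/2)/6 - 1*1/34 = (1/3)*5*(-1/2)*(1/6) - 1/34 = -5/36 - 1/34 = -103/612 ≈ -0.16830)
105 - 125*o = 105 - 125*(-103/612) = 105 + 12875/612 = 77135/612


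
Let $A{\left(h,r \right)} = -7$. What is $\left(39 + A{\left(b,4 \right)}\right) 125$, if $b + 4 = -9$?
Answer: $4000$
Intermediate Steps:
$b = -13$ ($b = -4 - 9 = -13$)
$\left(39 + A{\left(b,4 \right)}\right) 125 = \left(39 - 7\right) 125 = 32 \cdot 125 = 4000$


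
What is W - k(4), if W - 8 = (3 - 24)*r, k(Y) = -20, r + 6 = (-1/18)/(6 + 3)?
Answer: 8323/54 ≈ 154.13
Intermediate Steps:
r = -973/162 (r = -6 + (-1/18)/(6 + 3) = -6 - 1*1/18/9 = -6 - 1/18*⅑ = -6 - 1/162 = -973/162 ≈ -6.0062)
W = 7243/54 (W = 8 + (3 - 24)*(-973/162) = 8 - 21*(-973/162) = 8 + 6811/54 = 7243/54 ≈ 134.13)
W - k(4) = 7243/54 - 1*(-20) = 7243/54 + 20 = 8323/54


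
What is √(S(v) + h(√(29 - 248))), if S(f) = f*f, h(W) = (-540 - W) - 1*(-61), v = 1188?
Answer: √(1410865 - I*√219) ≈ 1187.8 - 0.006*I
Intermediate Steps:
h(W) = -479 - W (h(W) = (-540 - W) + 61 = -479 - W)
S(f) = f²
√(S(v) + h(√(29 - 248))) = √(1188² + (-479 - √(29 - 248))) = √(1411344 + (-479 - √(-219))) = √(1411344 + (-479 - I*√219)) = √(1410865 - I*√219)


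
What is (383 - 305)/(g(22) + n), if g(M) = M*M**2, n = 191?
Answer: 26/3613 ≈ 0.0071962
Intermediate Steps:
g(M) = M**3
(383 - 305)/(g(22) + n) = (383 - 305)/(22**3 + 191) = 78/(10648 + 191) = 78/10839 = 78*(1/10839) = 26/3613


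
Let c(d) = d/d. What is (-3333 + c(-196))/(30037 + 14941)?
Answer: -1666/22489 ≈ -0.074081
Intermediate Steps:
c(d) = 1
(-3333 + c(-196))/(30037 + 14941) = (-3333 + 1)/(30037 + 14941) = -3332/44978 = -3332*1/44978 = -1666/22489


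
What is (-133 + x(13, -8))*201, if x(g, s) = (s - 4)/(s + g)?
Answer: -136077/5 ≈ -27215.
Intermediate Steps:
x(g, s) = (-4 + s)/(g + s)
(-133 + x(13, -8))*201 = (-133 + (-4 - 8)/(13 - 8))*201 = (-133 - 12/5)*201 = -677/5*201 = -136077/5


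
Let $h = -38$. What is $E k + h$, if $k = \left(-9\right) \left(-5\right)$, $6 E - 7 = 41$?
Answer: $322$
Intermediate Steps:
$E = 8$ ($E = \frac{7}{6} + \frac{1}{6} \cdot 41 = \frac{7}{6} + \frac{41}{6} = 8$)
$k = 45$
$E k + h = 8 \cdot 45 - 38 = 360 - 38 = 322$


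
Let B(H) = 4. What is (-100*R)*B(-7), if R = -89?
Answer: 35600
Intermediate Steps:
(-100*R)*B(-7) = -100*(-89)*4 = 8900*4 = 35600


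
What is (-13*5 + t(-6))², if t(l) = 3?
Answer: 3844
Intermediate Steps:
(-13*5 + t(-6))² = (-13*5 + 3)² = (-65 + 3)² = (-62)² = 3844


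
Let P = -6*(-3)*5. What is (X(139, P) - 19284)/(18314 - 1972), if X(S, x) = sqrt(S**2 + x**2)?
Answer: -9642/8171 + sqrt(27421)/16342 ≈ -1.1699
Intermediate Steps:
P = 90 (P = 18*5 = 90)
(X(139, P) - 19284)/(18314 - 1972) = (sqrt(139**2 + 90**2) - 19284)/(18314 - 1972) = (sqrt(19321 + 8100) - 19284)/16342 = (sqrt(27421) - 19284)*(1/16342) = (-19284 + sqrt(27421))*(1/16342) = -9642/8171 + sqrt(27421)/16342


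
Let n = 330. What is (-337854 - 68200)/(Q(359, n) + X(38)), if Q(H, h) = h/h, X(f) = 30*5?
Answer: -406054/151 ≈ -2689.1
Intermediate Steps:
X(f) = 150
Q(H, h) = 1
(-337854 - 68200)/(Q(359, n) + X(38)) = (-337854 - 68200)/(1 + 150) = -406054/151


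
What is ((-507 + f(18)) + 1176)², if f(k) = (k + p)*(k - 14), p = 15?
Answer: 641601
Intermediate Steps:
f(k) = (-14 + k)*(15 + k) (f(k) = (k + 15)*(k - 14) = (15 + k)*(-14 + k) = (-14 + k)*(15 + k))
((-507 + f(18)) + 1176)² = ((-507 + (-210 + 18 + 18²)) + 1176)² = ((-507 + (-210 + 18 + 324)) + 1176)² = ((-507 + 132) + 1176)² = (-375 + 1176)² = 801² = 641601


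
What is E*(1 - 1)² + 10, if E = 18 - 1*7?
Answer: 10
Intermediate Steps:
E = 11 (E = 18 - 7 = 11)
E*(1 - 1)² + 10 = 11*(1 - 1)² + 10 = 11*0² + 10 = 11*0 + 10 = 0 + 10 = 10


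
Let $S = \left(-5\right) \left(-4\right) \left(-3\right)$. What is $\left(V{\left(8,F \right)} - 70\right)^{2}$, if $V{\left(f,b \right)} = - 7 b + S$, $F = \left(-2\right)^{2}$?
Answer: $24964$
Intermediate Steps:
$F = 4$
$S = -60$ ($S = 20 \left(-3\right) = -60$)
$V{\left(f,b \right)} = -60 - 7 b$ ($V{\left(f,b \right)} = - 7 b - 60 = -60 - 7 b$)
$\left(V{\left(8,F \right)} - 70\right)^{2} = \left(\left(-60 - 28\right) - 70\right)^{2} = \left(-88 - 70\right)^{2} = \left(-158\right)^{2} = 24964$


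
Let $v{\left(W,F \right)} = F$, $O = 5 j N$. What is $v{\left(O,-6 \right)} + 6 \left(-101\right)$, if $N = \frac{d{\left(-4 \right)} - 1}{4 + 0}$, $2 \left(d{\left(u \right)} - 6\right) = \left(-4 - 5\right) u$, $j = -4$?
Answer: $-612$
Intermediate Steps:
$d{\left(u \right)} = 6 - \frac{9 u}{2}$ ($d{\left(u \right)} = 6 + \frac{\left(-4 - 5\right) u}{2} = 6 + \frac{\left(-9\right) u}{2} = 6 - \frac{9 u}{2}$)
$N = \frac{23}{4}$ ($N = \frac{\left(6 - -18\right) - 1}{4 + 0} = \frac{\left(6 + 18\right) - 1}{4} = \left(24 - 1\right) \frac{1}{4} = 23 \cdot \frac{1}{4} = \frac{23}{4} \approx 5.75$)
$O = -115$ ($O = 5 \left(-4\right) \frac{23}{4} = \left(-20\right) \frac{23}{4} = -115$)
$v{\left(O,-6 \right)} + 6 \left(-101\right) = -6 + 6 \left(-101\right) = -6 - 606 = -612$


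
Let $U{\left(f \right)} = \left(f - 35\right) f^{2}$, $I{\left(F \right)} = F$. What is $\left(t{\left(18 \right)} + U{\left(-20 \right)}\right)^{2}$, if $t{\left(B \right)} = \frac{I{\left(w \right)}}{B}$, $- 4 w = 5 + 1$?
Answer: $\frac{69696528001}{144} \approx 4.84 \cdot 10^{8}$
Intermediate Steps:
$w = - \frac{3}{2}$ ($w = - \frac{5 + 1}{4} = \left(- \frac{1}{4}\right) 6 = - \frac{3}{2} \approx -1.5$)
$U{\left(f \right)} = f^{2} \left(-35 + f\right)$ ($U{\left(f \right)} = \left(-35 + f\right) f^{2} = f^{2} \left(-35 + f\right)$)
$t{\left(B \right)} = - \frac{3}{2 B}$
$\left(t{\left(18 \right)} + U{\left(-20 \right)}\right)^{2} = \left(- \frac{3}{2 \cdot 18} + \left(-20\right)^{2} \left(-35 - 20\right)\right)^{2} = \left(\left(- \frac{3}{2}\right) \frac{1}{18} + 400 \left(-55\right)\right)^{2} = \left(- \frac{1}{12} - 22000\right)^{2} = \left(- \frac{264001}{12}\right)^{2} = \frac{69696528001}{144}$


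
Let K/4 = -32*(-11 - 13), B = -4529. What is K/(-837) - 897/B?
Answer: -4387433/1263591 ≈ -3.4722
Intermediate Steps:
K = 3072 (K = 4*(-32*(-11 - 13)) = 4*(-32*(-24)) = 4*768 = 3072)
K/(-837) - 897/B = 3072/(-837) - 897/(-4529) = 3072*(-1/837) - 897*(-1/4529) = -1024/279 + 897/4529 = -4387433/1263591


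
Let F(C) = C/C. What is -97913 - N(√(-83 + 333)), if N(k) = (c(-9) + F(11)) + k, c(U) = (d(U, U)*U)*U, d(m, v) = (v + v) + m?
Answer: -95727 - 5*√10 ≈ -95743.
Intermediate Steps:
F(C) = 1
d(m, v) = m + 2*v (d(m, v) = 2*v + m = m + 2*v)
c(U) = 3*U³ (c(U) = ((U + 2*U)*U)*U = ((3*U)*U)*U = (3*U²)*U = 3*U³)
N(k) = -2186 + k (N(k) = (3*(-9)³ + 1) + k = (3*(-729) + 1) + k = (-2187 + 1) + k = -2186 + k)
-97913 - N(√(-83 + 333)) = -97913 - (-2186 + √(-83 + 333)) = -97913 - (-2186 + √250) = -97913 - (-2186 + 5*√10) = -97913 + (2186 - 5*√10) = -95727 - 5*√10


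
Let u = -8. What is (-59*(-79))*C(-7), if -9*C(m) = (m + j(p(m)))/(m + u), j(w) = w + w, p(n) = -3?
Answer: -60593/135 ≈ -448.84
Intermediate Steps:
j(w) = 2*w
C(m) = -(-6 + m)/(9*(-8 + m)) (C(m) = -(m + 2*(-3))/(9*(m - 8)) = -(m - 6)/(9*(-8 + m)) = -(-6 + m)/(9*(-8 + m)))
(-59*(-79))*C(-7) = (-59*(-79))*((6 - 1*(-7))/(9*(-8 - 7))) = 4661*((⅑)*(6 + 7)/(-15)) = 4661*((⅑)*(-1/15)*13) = 4661*(-13/135) = -60593/135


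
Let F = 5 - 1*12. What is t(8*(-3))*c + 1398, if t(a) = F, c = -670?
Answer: 6088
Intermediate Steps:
F = -7 (F = 5 - 12 = -7)
t(a) = -7
t(8*(-3))*c + 1398 = -7*(-670) + 1398 = 4690 + 1398 = 6088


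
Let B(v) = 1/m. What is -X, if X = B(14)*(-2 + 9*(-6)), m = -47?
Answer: -56/47 ≈ -1.1915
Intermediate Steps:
B(v) = -1/47 (B(v) = 1/(-47) = -1/47)
X = 56/47 (X = -(-2 + 9*(-6))/47 = -(-2 - 54)/47 = -1/47*(-56) = 56/47 ≈ 1.1915)
-X = -1*56/47 = -56/47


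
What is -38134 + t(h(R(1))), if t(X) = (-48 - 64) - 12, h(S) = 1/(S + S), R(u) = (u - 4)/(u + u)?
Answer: -38258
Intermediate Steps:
R(u) = (-4 + u)/(2*u) (R(u) = (-4 + u)/((2*u)) = (-4 + u)*(1/(2*u)) = (-4 + u)/(2*u))
h(S) = 1/(2*S)
t(X) = -124 (t(X) = -112 - 12 = -124)
-38134 + t(h(R(1))) = -38134 - 124 = -38258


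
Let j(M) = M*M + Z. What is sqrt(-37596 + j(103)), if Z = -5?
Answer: 4*I*sqrt(1687) ≈ 164.29*I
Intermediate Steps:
j(M) = -5 + M**2 (j(M) = M*M - 5 = M**2 - 5 = -5 + M**2)
sqrt(-37596 + j(103)) = sqrt(-37596 + (-5 + 103**2)) = sqrt(-37596 + (-5 + 10609)) = sqrt(-37596 + 10604) = sqrt(-26992) = 4*I*sqrt(1687)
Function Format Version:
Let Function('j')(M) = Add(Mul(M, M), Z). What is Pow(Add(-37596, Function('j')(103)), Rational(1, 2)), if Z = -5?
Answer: Mul(4, I, Pow(1687, Rational(1, 2))) ≈ Mul(164.29, I)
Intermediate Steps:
Function('j')(M) = Add(-5, Pow(M, 2)) (Function('j')(M) = Add(Mul(M, M), -5) = Add(Pow(M, 2), -5) = Add(-5, Pow(M, 2)))
Pow(Add(-37596, Function('j')(103)), Rational(1, 2)) = Pow(Add(-37596, Add(-5, Pow(103, 2))), Rational(1, 2)) = Pow(Add(-37596, Add(-5, 10609)), Rational(1, 2)) = Pow(Add(-37596, 10604), Rational(1, 2)) = Pow(-26992, Rational(1, 2)) = Mul(4, I, Pow(1687, Rational(1, 2)))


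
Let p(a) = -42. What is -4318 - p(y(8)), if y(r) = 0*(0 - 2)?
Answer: -4276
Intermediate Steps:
y(r) = 0 (y(r) = 0*(-2) = 0)
-4318 - p(y(8)) = -4318 - 1*(-42) = -4318 + 42 = -4276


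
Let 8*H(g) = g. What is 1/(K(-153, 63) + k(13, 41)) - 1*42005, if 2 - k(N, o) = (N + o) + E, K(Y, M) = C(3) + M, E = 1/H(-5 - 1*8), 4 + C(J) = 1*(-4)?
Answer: -1974222/47 ≈ -42005.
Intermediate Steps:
C(J) = -8 (C(J) = -4 + 1*(-4) = -4 - 4 = -8)
H(g) = g/8
E = -8/13 (E = 1/((-5 - 1*8)/8) = 1/((-5 - 8)/8) = 1/((1/8)*(-13)) = 1/(-13/8) = -8/13 ≈ -0.61539)
K(Y, M) = -8 + M
k(N, o) = 34/13 - N - o (k(N, o) = 2 - ((N + o) - 8/13) = 2 - (-8/13 + N + o) = 2 + (8/13 - N - o) = 34/13 - N - o)
1/(K(-153, 63) + k(13, 41)) - 1*42005 = 1/((-8 + 63) + (34/13 - 1*13 - 1*41)) - 1*42005 = 1/(55 + (34/13 - 13 - 41)) - 42005 = 1/(55 - 668/13) - 42005 = 1/(47/13) - 42005 = 13/47 - 42005 = -1974222/47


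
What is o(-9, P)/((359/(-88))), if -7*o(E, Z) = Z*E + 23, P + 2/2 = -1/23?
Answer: 65560/57799 ≈ 1.1343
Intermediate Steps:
P = -24/23 (P = -1 - 1/23 = -24/23 ≈ -1.0435)
o(E, Z) = -23/7 - E*Z/7 (o(E, Z) = -(Z*E + 23)/7 = -(E*Z + 23)/7 = -(23 + E*Z)/7 = -23/7 - E*Z/7)
o(-9, P)/((359/(-88))) = (-23/7 - ⅐*(-9)*(-24/23))/((359/(-88))) = (-23/7 - 216/161)/((359*(-1/88))) = -745/(161*(-359/88)) = -745/161*(-88/359) = 65560/57799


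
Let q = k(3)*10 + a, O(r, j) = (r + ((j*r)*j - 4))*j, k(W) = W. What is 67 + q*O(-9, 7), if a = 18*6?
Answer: -438497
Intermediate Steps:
a = 108
O(r, j) = j*(-4 + r + r*j²) (O(r, j) = (r + (r*j² - 4))*j = (r + (-4 + r*j²))*j = (-4 + r + r*j²)*j = j*(-4 + r + r*j²))
q = 138 (q = 3*10 + 108 = 30 + 108 = 138)
67 + q*O(-9, 7) = 67 + 138*(7*(-4 - 9 - 9*7²)) = 67 + 138*(7*(-4 - 9 - 9*49)) = 67 + 138*(7*(-4 - 9 - 441)) = 67 + 138*(7*(-454)) = 67 + 138*(-3178) = 67 - 438564 = -438497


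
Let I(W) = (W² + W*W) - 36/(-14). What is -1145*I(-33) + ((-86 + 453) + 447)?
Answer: -17471582/7 ≈ -2.4959e+6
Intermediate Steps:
I(W) = 18/7 + 2*W² (I(W) = (W² + W²) - 36*(-1/14) = 2*W² + 18/7 = 18/7 + 2*W²)
-1145*I(-33) + ((-86 + 453) + 447) = -1145*(18/7 + 2*(-33)²) + ((-86 + 453) + 447) = -1145*(18/7 + 2*1089) + (367 + 447) = -1145*(18/7 + 2178) + 814 = -1145*15264/7 + 814 = -17477280/7 + 814 = -17471582/7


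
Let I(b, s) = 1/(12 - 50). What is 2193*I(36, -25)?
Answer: -2193/38 ≈ -57.711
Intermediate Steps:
I(b, s) = -1/38 (I(b, s) = 1/(-38) = -1/38)
2193*I(36, -25) = 2193*(-1/38) = -2193/38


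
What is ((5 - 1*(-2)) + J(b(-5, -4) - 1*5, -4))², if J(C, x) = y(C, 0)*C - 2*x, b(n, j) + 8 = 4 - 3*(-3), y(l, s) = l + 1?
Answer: 225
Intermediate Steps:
y(l, s) = 1 + l
b(n, j) = 5 (b(n, j) = -8 + (4 - 3*(-3)) = -8 + (4 + 9) = -8 + 13 = 5)
J(C, x) = -2*x + C*(1 + C) (J(C, x) = (1 + C)*C - 2*x = C*(1 + C) - 2*x = -2*x + C*(1 + C))
((5 - 1*(-2)) + J(b(-5, -4) - 1*5, -4))² = ((5 - 1*(-2)) + (-2*(-4) + (5 - 1*5)*(1 + (5 - 1*5))))² = ((5 + 2) + (8 + (5 - 5)*(1 + (5 - 5))))² = (7 + (8 + 0*(1 + 0)))² = (7 + (8 + 0*1))² = (7 + (8 + 0))² = (7 + 8)² = 15² = 225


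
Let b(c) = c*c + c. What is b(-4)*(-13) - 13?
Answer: -169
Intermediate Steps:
b(c) = c + c**2 (b(c) = c**2 + c = c + c**2)
b(-4)*(-13) - 13 = -4*(1 - 4)*(-13) - 13 = -4*(-3)*(-13) - 13 = 12*(-13) - 13 = -156 - 13 = -169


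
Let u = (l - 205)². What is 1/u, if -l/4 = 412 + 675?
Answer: 1/20729809 ≈ 4.8240e-8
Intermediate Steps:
l = -4348 (l = -4*(412 + 675) = -4*1087 = -4348)
u = 20729809 (u = (-4348 - 205)² = (-4553)² = 20729809)
1/u = 1/20729809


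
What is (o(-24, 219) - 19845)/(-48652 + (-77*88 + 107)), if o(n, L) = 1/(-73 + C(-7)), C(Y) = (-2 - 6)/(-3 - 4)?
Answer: 1426006/3975209 ≈ 0.35872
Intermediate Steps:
C(Y) = 8/7 (C(Y) = -8/(-7) = -8*(-⅐) = 8/7)
o(n, L) = -7/503 (o(n, L) = 1/(-73 + 8/7) = 1/(-503/7) = -7/503)
(o(-24, 219) - 19845)/(-48652 + (-77*88 + 107)) = (-7/503 - 19845)/(-48652 + (-77*88 + 107)) = -9982042/(503*(-48652 + (-6776 + 107))) = -9982042/(503*(-48652 - 6669)) = -9982042/503/(-55321) = -9982042/503*(-1/55321) = 1426006/3975209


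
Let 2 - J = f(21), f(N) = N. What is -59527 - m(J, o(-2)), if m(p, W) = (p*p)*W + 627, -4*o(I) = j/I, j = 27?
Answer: -490979/8 ≈ -61372.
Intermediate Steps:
J = -19 (J = 2 - 1*21 = 2 - 21 = -19)
o(I) = -27/(4*I)
m(p, W) = 627 + W*p**2 (m(p, W) = p**2*W + 627 = W*p**2 + 627 = 627 + W*p**2)
-59527 - m(J, o(-2)) = -59527 - (627 - 27/4/(-2)*(-19)**2) = -59527 - (627 - 27/4*(-1/2)*361) = -59527 - (627 + (27/8)*361) = -59527 - (627 + 9747/8) = -59527 - 1*14763/8 = -59527 - 14763/8 = -490979/8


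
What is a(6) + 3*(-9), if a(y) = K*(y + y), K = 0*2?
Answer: -27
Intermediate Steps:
K = 0
a(y) = 0 (a(y) = 0*(y + y) = 0*(2*y) = 0)
a(6) + 3*(-9) = 0 + 3*(-9) = 0 - 27 = -27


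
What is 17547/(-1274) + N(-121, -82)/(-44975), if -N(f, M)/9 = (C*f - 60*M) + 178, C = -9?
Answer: -102605169/8185450 ≈ -12.535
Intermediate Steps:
N(f, M) = -1602 + 81*f + 540*M (N(f, M) = -9*((-9*f - 60*M) + 178) = -9*((-60*M - 9*f) + 178) = -9*(178 - 60*M - 9*f) = -1602 + 81*f + 540*M)
17547/(-1274) + N(-121, -82)/(-44975) = 17547/(-1274) + (-1602 + 81*(-121) + 540*(-82))/(-44975) = 17547*(-1/1274) + (-1602 - 9801 - 44280)*(-1/44975) = -17547/1274 - 55683*(-1/44975) = -17547/1274 + 55683/44975 = -102605169/8185450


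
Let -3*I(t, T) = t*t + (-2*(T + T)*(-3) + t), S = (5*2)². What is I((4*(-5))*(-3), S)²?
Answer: 2624400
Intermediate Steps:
S = 100 (S = 10² = 100)
I(t, T) = -4*T - t/3 - t²/3 (I(t, T) = -(t*t + (-2*(T + T)*(-3) + t))/3 = -(t² + (-4*T*(-3) + t))/3 = -(t² + (12*T + t))/3 = -(t² + (t + 12*T))/3 = -(t + t² + 12*T)/3 = -4*T - t/3 - t²/3)
I((4*(-5))*(-3), S)² = (-4*100 - 4*(-5)*(-3)/3 - ((4*(-5))*(-3))²/3)² = (-400 - (-20)*(-3)/3 - (-20*(-3))²/3)² = (-400 - ⅓*60 - ⅓*60²)² = (-400 - 20 - ⅓*3600)² = (-400 - 20 - 1200)² = (-1620)² = 2624400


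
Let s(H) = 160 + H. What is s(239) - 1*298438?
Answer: -298039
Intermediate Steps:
s(239) - 1*298438 = (160 + 239) - 1*298438 = 399 - 298438 = -298039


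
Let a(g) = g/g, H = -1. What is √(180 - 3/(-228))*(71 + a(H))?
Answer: 36*√259939/19 ≈ 966.02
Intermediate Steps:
a(g) = 1
√(180 - 3/(-228))*(71 + a(H)) = √(180 - 3/(-228))*(71 + 1) = √(180 - 3*(-1/228))*72 = √(180 + 1/76)*72 = √(13681/76)*72 = (√259939/38)*72 = 36*√259939/19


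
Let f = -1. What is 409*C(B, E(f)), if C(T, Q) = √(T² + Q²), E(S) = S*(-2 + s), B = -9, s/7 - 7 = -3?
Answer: 409*√757 ≈ 11253.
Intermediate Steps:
s = 28 (s = 49 + 7*(-3) = 49 - 21 = 28)
E(S) = 26*S (E(S) = S*(-2 + 28) = S*26 = 26*S)
C(T, Q) = √(Q² + T²)
409*C(B, E(f)) = 409*√((26*(-1))² + (-9)²) = 409*√((-26)² + 81) = 409*√(676 + 81) = 409*√757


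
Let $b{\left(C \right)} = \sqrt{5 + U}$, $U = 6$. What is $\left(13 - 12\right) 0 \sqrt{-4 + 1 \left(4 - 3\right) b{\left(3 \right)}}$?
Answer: $0$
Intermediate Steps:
$b{\left(C \right)} = \sqrt{11}$ ($b{\left(C \right)} = \sqrt{5 + 6} = \sqrt{11}$)
$\left(13 - 12\right) 0 \sqrt{-4 + 1 \left(4 - 3\right) b{\left(3 \right)}} = \left(13 - 12\right) 0 \sqrt{-4 + 1 \left(4 - 3\right) \sqrt{11}} = 1 \cdot 0 \sqrt{-4 + 1 \cdot 1 \sqrt{11}} = 1 \cdot 0 \sqrt{-4 + 1 \sqrt{11}} = 1 \cdot 0 \sqrt{-4 + \sqrt{11}} = 1 \cdot 0 = 0$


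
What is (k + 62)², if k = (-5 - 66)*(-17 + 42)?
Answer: 2934369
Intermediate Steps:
k = -1775 (k = -71*25 = -1775)
(k + 62)² = (-1775 + 62)² = (-1713)² = 2934369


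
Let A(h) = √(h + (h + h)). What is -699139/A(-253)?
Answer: 699139*I*√759/759 ≈ 25377.0*I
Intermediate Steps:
A(h) = √3*√h (A(h) = √(h + 2*h) = √(3*h) = √3*√h)
-699139/A(-253) = -699139*(-I*√759/759) = -(-699139)*I*√759/759 = 699139*I*√759/759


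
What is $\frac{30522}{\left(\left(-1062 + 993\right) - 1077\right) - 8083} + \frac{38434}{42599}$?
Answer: $- \frac{945499292}{393146171} \approx -2.405$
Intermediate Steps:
$\frac{30522}{\left(\left(-1062 + 993\right) - 1077\right) - 8083} + \frac{38434}{42599} = \frac{30522}{\left(-69 - 1077\right) - 8083} + 38434 \cdot \frac{1}{42599} = \frac{30522}{-1146 - 8083} + \frac{38434}{42599} = \frac{30522}{-9229} + \frac{38434}{42599} = 30522 \left(- \frac{1}{9229}\right) + \frac{38434}{42599} = - \frac{30522}{9229} + \frac{38434}{42599} = - \frac{945499292}{393146171}$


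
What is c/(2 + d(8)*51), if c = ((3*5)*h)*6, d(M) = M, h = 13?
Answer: 117/41 ≈ 2.8537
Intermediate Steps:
c = 1170 (c = ((3*5)*13)*6 = (15*13)*6 = 195*6 = 1170)
c/(2 + d(8)*51) = 1170/(2 + 8*51) = 1170/(2 + 408) = 1170/410 = 1170*(1/410) = 117/41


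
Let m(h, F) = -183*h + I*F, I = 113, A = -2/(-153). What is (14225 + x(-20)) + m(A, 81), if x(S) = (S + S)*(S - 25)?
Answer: 1283956/51 ≈ 25176.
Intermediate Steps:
A = 2/153 (A = -2*(-1/153) = 2/153 ≈ 0.013072)
m(h, F) = -183*h + 113*F
x(S) = 2*S*(-25 + S) (x(S) = (2*S)*(-25 + S) = 2*S*(-25 + S))
(14225 + x(-20)) + m(A, 81) = (14225 + 2*(-20)*(-25 - 20)) + (-183*2/153 + 113*81) = (14225 + 2*(-20)*(-45)) + (-122/51 + 9153) = (14225 + 1800) + 466681/51 = 16025 + 466681/51 = 1283956/51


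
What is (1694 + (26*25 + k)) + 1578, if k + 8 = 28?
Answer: 3942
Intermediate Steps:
k = 20 (k = -8 + 28 = 20)
(1694 + (26*25 + k)) + 1578 = (1694 + (26*25 + 20)) + 1578 = (1694 + (650 + 20)) + 1578 = (1694 + 670) + 1578 = 2364 + 1578 = 3942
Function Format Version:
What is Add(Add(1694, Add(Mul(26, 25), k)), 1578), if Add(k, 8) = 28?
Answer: 3942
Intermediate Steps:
k = 20 (k = Add(-8, 28) = 20)
Add(Add(1694, Add(Mul(26, 25), k)), 1578) = Add(Add(1694, Add(Mul(26, 25), 20)), 1578) = Add(Add(1694, Add(650, 20)), 1578) = Add(Add(1694, 670), 1578) = Add(2364, 1578) = 3942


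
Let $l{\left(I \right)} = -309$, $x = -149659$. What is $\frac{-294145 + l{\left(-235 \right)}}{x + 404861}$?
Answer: $- \frac{147227}{127601} \approx -1.1538$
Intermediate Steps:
$\frac{-294145 + l{\left(-235 \right)}}{x + 404861} = \frac{-294145 - 309}{-149659 + 404861} = - \frac{294454}{255202} = \left(-294454\right) \frac{1}{255202} = - \frac{147227}{127601}$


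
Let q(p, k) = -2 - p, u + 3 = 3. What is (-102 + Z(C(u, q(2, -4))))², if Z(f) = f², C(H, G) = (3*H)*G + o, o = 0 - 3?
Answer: 8649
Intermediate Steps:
u = 0 (u = -3 + 3 = 0)
o = -3
C(H, G) = -3 + 3*G*H (C(H, G) = (3*H)*G - 3 = 3*G*H - 3 = -3 + 3*G*H)
(-102 + Z(C(u, q(2, -4))))² = (-102 + (-3 + 3*(-2 - 1*2)*0)²)² = (-102 + (-3 + 3*(-2 - 2)*0)²)² = (-102 + (-3 + 3*(-4)*0)²)² = (-102 + (-3 + 0)²)² = (-102 + (-3)²)² = (-102 + 9)² = (-93)² = 8649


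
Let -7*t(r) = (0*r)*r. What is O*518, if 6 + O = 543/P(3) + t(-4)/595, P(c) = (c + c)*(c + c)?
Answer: 28231/6 ≈ 4705.2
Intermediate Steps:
t(r) = 0 (t(r) = -0*r*r/7 = -0*r = -⅐*0 = 0)
P(c) = 4*c² (P(c) = (2*c)*(2*c) = 4*c²)
O = 109/12 (O = -6 + (543/((4*3²)) + 0/595) = -6 + (543/((4*9)) + 0*(1/595)) = -6 + (543/36 + 0) = -6 + (543*(1/36) + 0) = -6 + (181/12 + 0) = -6 + 181/12 = 109/12 ≈ 9.0833)
O*518 = (109/12)*518 = 28231/6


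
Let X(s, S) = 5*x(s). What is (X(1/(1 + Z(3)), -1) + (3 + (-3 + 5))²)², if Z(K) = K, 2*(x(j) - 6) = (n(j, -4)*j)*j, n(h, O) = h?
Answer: 49632025/16384 ≈ 3029.3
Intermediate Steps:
x(j) = 6 + j³/2 (x(j) = 6 + ((j*j)*j)/2 = 6 + (j²*j)/2 = 6 + j³/2)
X(s, S) = 30 + 5*s³/2 (X(s, S) = 5*(6 + s³/2) = 30 + 5*s³/2)
(X(1/(1 + Z(3)), -1) + (3 + (-3 + 5))²)² = ((30 + 5*(1/(1 + 3))³/2) + (3 + (-3 + 5))²)² = ((30 + 5*(1/4)³/2) + (3 + 2)²)² = ((30 + 5*(¼)³/2) + 5²)² = ((30 + (5/2)*(1/64)) + 25)² = ((30 + 5/128) + 25)² = (3845/128 + 25)² = (7045/128)² = 49632025/16384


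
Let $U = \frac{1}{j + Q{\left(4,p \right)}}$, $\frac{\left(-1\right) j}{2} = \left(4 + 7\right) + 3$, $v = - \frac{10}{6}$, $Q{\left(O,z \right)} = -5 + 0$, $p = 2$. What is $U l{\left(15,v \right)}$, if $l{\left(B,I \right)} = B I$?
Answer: $\frac{25}{33} \approx 0.75758$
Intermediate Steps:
$Q{\left(O,z \right)} = -5$
$v = - \frac{5}{3}$ ($v = \left(-10\right) \frac{1}{6} = - \frac{5}{3} \approx -1.6667$)
$j = -28$ ($j = - 2 \left(\left(4 + 7\right) + 3\right) = - 2 \left(11 + 3\right) = \left(-2\right) 14 = -28$)
$U = - \frac{1}{33}$ ($U = \frac{1}{-28 - 5} = \frac{1}{-33} = - \frac{1}{33} \approx -0.030303$)
$U l{\left(15,v \right)} = - \frac{15 \left(- \frac{5}{3}\right)}{33} = \left(- \frac{1}{33}\right) \left(-25\right) = \frac{25}{33}$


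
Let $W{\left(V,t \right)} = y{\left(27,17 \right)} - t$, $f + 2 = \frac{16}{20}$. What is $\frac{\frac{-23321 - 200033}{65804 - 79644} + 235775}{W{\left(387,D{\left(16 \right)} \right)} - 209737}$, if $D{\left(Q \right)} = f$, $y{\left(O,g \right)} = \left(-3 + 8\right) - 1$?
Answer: $- \frac{543891559}{483781352} \approx -1.1243$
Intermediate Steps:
$y{\left(O,g \right)} = 4$ ($y{\left(O,g \right)} = 5 - 1 = 4$)
$f = - \frac{6}{5}$ ($f = -2 + \frac{16}{20} = -2 + 16 \cdot \frac{1}{20} = -2 + \frac{4}{5} = - \frac{6}{5} \approx -1.2$)
$D{\left(Q \right)} = - \frac{6}{5}$
$W{\left(V,t \right)} = 4 - t$
$\frac{\frac{-23321 - 200033}{65804 - 79644} + 235775}{W{\left(387,D{\left(16 \right)} \right)} - 209737} = \frac{\frac{-23321 - 200033}{65804 - 79644} + 235775}{\left(4 - - \frac{6}{5}\right) - 209737} = \frac{- \frac{223354}{-13840} + 235775}{\left(4 + \frac{6}{5}\right) - 209737} = \frac{\left(-223354\right) \left(- \frac{1}{13840}\right) + 235775}{\frac{26}{5} - 209737} = \frac{\frac{111677}{6920} + 235775}{- \frac{1048659}{5}} = \frac{1631674677}{6920} \left(- \frac{5}{1048659}\right) = - \frac{543891559}{483781352}$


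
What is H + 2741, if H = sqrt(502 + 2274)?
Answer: 2741 + 2*sqrt(694) ≈ 2793.7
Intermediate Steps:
H = 2*sqrt(694) (H = sqrt(2776) = 2*sqrt(694) ≈ 52.688)
H + 2741 = 2*sqrt(694) + 2741 = 2741 + 2*sqrt(694)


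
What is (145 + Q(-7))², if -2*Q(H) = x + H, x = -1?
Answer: 22201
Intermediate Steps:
Q(H) = ½ - H/2 (Q(H) = -(-1 + H)/2 = ½ - H/2)
(145 + Q(-7))² = (145 + (½ - ½*(-7)))² = (145 + (½ + 7/2))² = (145 + 4)² = 149² = 22201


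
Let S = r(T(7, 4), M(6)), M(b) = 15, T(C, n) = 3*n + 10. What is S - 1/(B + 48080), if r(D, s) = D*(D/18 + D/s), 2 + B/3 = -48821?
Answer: 261911563/4427505 ≈ 59.156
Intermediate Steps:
T(C, n) = 10 + 3*n
B = -146469 (B = -6 + 3*(-48821) = -6 - 146463 = -146469)
r(D, s) = D*(D/18 + D/s) (r(D, s) = D*(D*(1/18) + D/s) = D*(D/18 + D/s))
S = 2662/45 (S = (1/18)*(10 + 3*4)**2*(18 + 15)/15 = (1/18)*(10 + 12)**2*(1/15)*33 = (1/18)*22**2*(1/15)*33 = (1/18)*484*(1/15)*33 = 2662/45 ≈ 59.156)
S - 1/(B + 48080) = 2662/45 - 1/(-146469 + 48080) = 2662/45 - 1/(-98389) = 2662/45 - 1*(-1/98389) = 2662/45 + 1/98389 = 261911563/4427505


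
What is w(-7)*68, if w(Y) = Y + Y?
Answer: -952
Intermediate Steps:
w(Y) = 2*Y
w(-7)*68 = (2*(-7))*68 = -14*68 = -952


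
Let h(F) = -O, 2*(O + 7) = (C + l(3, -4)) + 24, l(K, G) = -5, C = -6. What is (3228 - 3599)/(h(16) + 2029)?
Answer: -742/4059 ≈ -0.18280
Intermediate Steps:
O = -½ (O = -7 + ((-6 - 5) + 24)/2 = -7 + (-11 + 24)/2 = -7 + (½)*13 = -7 + 13/2 = -½ ≈ -0.50000)
h(F) = ½ (h(F) = -1*(-½) = ½)
(3228 - 3599)/(h(16) + 2029) = (3228 - 3599)/(½ + 2029) = -371/4059/2 = -371*2/4059 = -742/4059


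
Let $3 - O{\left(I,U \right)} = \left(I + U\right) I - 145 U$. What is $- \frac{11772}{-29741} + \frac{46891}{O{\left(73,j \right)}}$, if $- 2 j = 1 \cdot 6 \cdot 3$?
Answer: $- \frac{1324259303}{177672734} \approx -7.4534$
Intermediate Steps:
$j = -9$ ($j = - \frac{1 \cdot 6 \cdot 3}{2} = - \frac{6 \cdot 3}{2} = \left(- \frac{1}{2}\right) 18 = -9$)
$O{\left(I,U \right)} = 3 + 145 U - I \left(I + U\right)$ ($O{\left(I,U \right)} = 3 - \left(\left(I + U\right) I - 145 U\right) = 3 - \left(I \left(I + U\right) - 145 U\right) = 3 - \left(- 145 U + I \left(I + U\right)\right) = 3 + 145 U - I \left(I + U\right)$)
$- \frac{11772}{-29741} + \frac{46891}{O{\left(73,j \right)}} = - \frac{11772}{-29741} + \frac{46891}{3 - 73^{2} + 145 \left(-9\right) - 73 \left(-9\right)} = \left(-11772\right) \left(- \frac{1}{29741}\right) + \frac{46891}{3 - 5329 - 1305 + 657} = \frac{11772}{29741} + \frac{46891}{3 - 5329 - 1305 + 657} = \frac{11772}{29741} + \frac{46891}{-5974} = \frac{11772}{29741} + 46891 \left(- \frac{1}{5974}\right) = \frac{11772}{29741} - \frac{46891}{5974} = - \frac{1324259303}{177672734}$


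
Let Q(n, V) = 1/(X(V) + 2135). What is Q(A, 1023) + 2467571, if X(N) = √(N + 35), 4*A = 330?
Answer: 11245133133492/4557167 - 23*√2/4557167 ≈ 2.4676e+6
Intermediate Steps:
A = 165/2 (A = (¼)*330 = 165/2 ≈ 82.500)
X(N) = √(35 + N)
Q(n, V) = 1/(2135 + √(35 + V)) (Q(n, V) = 1/(√(35 + V) + 2135) = 1/(2135 + √(35 + V)))
Q(A, 1023) + 2467571 = 1/(2135 + √(35 + 1023)) + 2467571 = 1/(2135 + √1058) + 2467571 = 1/(2135 + 23*√2) + 2467571 = 2467571 + 1/(2135 + 23*√2)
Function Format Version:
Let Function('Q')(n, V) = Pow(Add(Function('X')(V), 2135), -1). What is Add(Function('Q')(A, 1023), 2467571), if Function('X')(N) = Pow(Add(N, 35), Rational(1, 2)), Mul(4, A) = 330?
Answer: Add(Rational(11245133133492, 4557167), Mul(Rational(-23, 4557167), Pow(2, Rational(1, 2)))) ≈ 2.4676e+6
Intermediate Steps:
A = Rational(165, 2) (A = Mul(Rational(1, 4), 330) = Rational(165, 2) ≈ 82.500)
Function('X')(N) = Pow(Add(35, N), Rational(1, 2))
Function('Q')(n, V) = Pow(Add(2135, Pow(Add(35, V), Rational(1, 2))), -1) (Function('Q')(n, V) = Pow(Add(Pow(Add(35, V), Rational(1, 2)), 2135), -1) = Pow(Add(2135, Pow(Add(35, V), Rational(1, 2))), -1))
Add(Function('Q')(A, 1023), 2467571) = Add(Pow(Add(2135, Pow(Add(35, 1023), Rational(1, 2))), -1), 2467571) = Add(Pow(Add(2135, Pow(1058, Rational(1, 2))), -1), 2467571) = Add(Pow(Add(2135, Mul(23, Pow(2, Rational(1, 2)))), -1), 2467571) = Add(2467571, Pow(Add(2135, Mul(23, Pow(2, Rational(1, 2)))), -1))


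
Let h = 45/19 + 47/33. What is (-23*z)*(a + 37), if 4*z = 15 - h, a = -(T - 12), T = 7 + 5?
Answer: -5979977/2508 ≈ -2384.4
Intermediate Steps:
T = 12
h = 2378/627 (h = 45*(1/19) + 47*(1/33) = 45/19 + 47/33 = 2378/627 ≈ 3.7927)
a = 0 (a = -(12 - 12) = -1*0 = 0)
z = 7027/2508 (z = (15 - 1*2378/627)/4 = (15 - 2378/627)/4 = (¼)*(7027/627) = 7027/2508 ≈ 2.8018)
(-23*z)*(a + 37) = (-23*7027/2508)*(0 + 37) = -161621/2508*37 = -5979977/2508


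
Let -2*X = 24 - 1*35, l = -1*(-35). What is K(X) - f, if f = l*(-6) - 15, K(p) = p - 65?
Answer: 331/2 ≈ 165.50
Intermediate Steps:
l = 35
X = 11/2 (X = -(24 - 1*35)/2 = -(24 - 35)/2 = -½*(-11) = 11/2 ≈ 5.5000)
K(p) = -65 + p
f = -225 (f = 35*(-6) - 15 = -210 - 15 = -225)
K(X) - f = (-65 + 11/2) - 1*(-225) = -119/2 + 225 = 331/2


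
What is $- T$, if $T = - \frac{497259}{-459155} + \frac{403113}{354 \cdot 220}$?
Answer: $- \frac{14921192029}{2383932760} \approx -6.2591$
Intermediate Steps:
$T = \frac{14921192029}{2383932760}$ ($T = \left(-497259\right) \left(- \frac{1}{459155}\right) + \frac{403113}{77880} = \frac{497259}{459155} + 403113 \cdot \frac{1}{77880} = \frac{497259}{459155} + \frac{134371}{25960} = \frac{14921192029}{2383932760} \approx 6.2591$)
$- T = \left(-1\right) \frac{14921192029}{2383932760} = - \frac{14921192029}{2383932760}$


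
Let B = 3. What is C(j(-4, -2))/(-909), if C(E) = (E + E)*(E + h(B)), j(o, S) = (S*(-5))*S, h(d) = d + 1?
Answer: -640/909 ≈ -0.70407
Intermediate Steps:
h(d) = 1 + d
j(o, S) = -5*S² (j(o, S) = (-5*S)*S = -5*S²)
C(E) = 2*E*(4 + E) (C(E) = (E + E)*(E + (1 + 3)) = (2*E)*(E + 4) = (2*E)*(4 + E) = 2*E*(4 + E))
C(j(-4, -2))/(-909) = (2*(-5*(-2)²)*(4 - 5*(-2)²))/(-909) = (2*(-5*4)*(4 - 5*4))*(-1/909) = (2*(-20)*(4 - 20))*(-1/909) = (2*(-20)*(-16))*(-1/909) = 640*(-1/909) = -640/909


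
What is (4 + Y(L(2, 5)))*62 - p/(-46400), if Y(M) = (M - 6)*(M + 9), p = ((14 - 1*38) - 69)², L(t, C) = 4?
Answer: -63280951/46400 ≈ -1363.8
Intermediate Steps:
p = 8649 (p = ((14 - 38) - 69)² = (-24 - 69)² = (-93)² = 8649)
Y(M) = (-6 + M)*(9 + M)
(4 + Y(L(2, 5)))*62 - p/(-46400) = (4 + (-54 + 4² + 3*4))*62 - 8649/(-46400) = (4 + (-54 + 16 + 12))*62 - 8649*(-1)/46400 = (4 - 26)*62 - 1*(-8649/46400) = -22*62 + 8649/46400 = -1364 + 8649/46400 = -63280951/46400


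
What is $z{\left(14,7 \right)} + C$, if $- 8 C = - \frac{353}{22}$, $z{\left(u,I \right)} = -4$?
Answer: $- \frac{351}{176} \approx -1.9943$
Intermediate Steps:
$C = \frac{353}{176}$ ($C = - \frac{\left(-353\right) \frac{1}{22}}{8} = \left(- \frac{1}{8}\right) \left(- \frac{353}{22}\right) = \frac{353}{176} \approx 2.0057$)
$z{\left(14,7 \right)} + C = -4 + \frac{353}{176} = - \frac{351}{176}$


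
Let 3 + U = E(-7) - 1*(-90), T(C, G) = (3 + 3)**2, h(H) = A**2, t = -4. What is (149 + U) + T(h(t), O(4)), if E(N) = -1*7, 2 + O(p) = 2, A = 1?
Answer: 265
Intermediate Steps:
O(p) = 0 (O(p) = -2 + 2 = 0)
h(H) = 1 (h(H) = 1**2 = 1)
T(C, G) = 36 (T(C, G) = 6**2 = 36)
E(N) = -7
U = 80 (U = -3 + (-7 - 1*(-90)) = -3 + (-7 + 90) = -3 + 83 = 80)
(149 + U) + T(h(t), O(4)) = (149 + 80) + 36 = 229 + 36 = 265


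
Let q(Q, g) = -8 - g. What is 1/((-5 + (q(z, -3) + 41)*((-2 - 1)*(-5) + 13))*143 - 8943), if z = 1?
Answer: 1/134486 ≈ 7.4357e-6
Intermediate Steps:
1/((-5 + (q(z, -3) + 41)*((-2 - 1)*(-5) + 13))*143 - 8943) = 1/((-5 + ((-8 - 1*(-3)) + 41)*((-2 - 1)*(-5) + 13))*143 - 8943) = 1/((-5 + ((-8 + 3) + 41)*(-3*(-5) + 13))*143 - 8943) = 1/((-5 + (-5 + 41)*(15 + 13))*143 - 8943) = 1/((-5 + 36*28)*143 - 8943) = 1/((-5 + 1008)*143 - 8943) = 1/(1003*143 - 8943) = 1/(143429 - 8943) = 1/134486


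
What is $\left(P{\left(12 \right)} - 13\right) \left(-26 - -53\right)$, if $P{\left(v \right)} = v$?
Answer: $-27$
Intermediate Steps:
$\left(P{\left(12 \right)} - 13\right) \left(-26 - -53\right) = \left(12 - 13\right) \left(-26 - -53\right) = - (-26 + 53) = \left(-1\right) 27 = -27$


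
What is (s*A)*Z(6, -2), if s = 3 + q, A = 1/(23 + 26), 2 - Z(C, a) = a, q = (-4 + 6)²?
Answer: 4/7 ≈ 0.57143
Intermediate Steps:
q = 4 (q = 2² = 4)
Z(C, a) = 2 - a
A = 1/49 ≈ 0.020408
s = 7 (s = 3 + 4 = 7)
(s*A)*Z(6, -2) = (7*(1/49))*(2 - 1*(-2)) = (2 + 2)/7 = (⅐)*4 = 4/7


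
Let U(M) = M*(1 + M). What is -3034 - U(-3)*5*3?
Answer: -3124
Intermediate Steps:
-3034 - U(-3)*5*3 = -3034 - -3*(1 - 3)*5*3 = -3034 - -3*(-2)*5*3 = -3034 - 6*5*3 = -3034 - 30*3 = -3034 - 1*90 = -3034 - 90 = -3124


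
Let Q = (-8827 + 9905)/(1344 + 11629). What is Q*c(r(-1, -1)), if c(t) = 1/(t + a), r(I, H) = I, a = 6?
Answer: 1078/64865 ≈ 0.016619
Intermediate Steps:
Q = 1078/12973 ≈ 0.083096
c(t) = 1/(6 + t) (c(t) = 1/(t + 6) = 1/(6 + t))
Q*c(r(-1, -1)) = 1078/(12973*(6 - 1)) = (1078/12973)/5 = (1078/12973)*(⅕) = 1078/64865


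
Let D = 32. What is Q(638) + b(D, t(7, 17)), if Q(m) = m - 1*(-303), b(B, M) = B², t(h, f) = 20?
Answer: 1965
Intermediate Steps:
Q(m) = 303 + m (Q(m) = m + 303 = 303 + m)
Q(638) + b(D, t(7, 17)) = (303 + 638) + 32² = 941 + 1024 = 1965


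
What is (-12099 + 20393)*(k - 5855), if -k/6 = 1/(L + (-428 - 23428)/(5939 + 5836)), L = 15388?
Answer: -25281196589935/520603 ≈ -4.8561e+7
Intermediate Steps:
k = -11775/30194974 (k = -6/(15388 + (-428 - 23428)/(5939 + 5836)) = -6/(15388 - 23856/11775) = -6/(15388 - 23856*1/11775) = -6/(15388 - 7952/3925) = -6/60389948/3925 = -6*3925/60389948 = -11775/30194974 ≈ -0.00038997)
(-12099 + 20393)*(k - 5855) = (-12099 + 20393)*(-11775/30194974 - 5855) = 8294*(-176791584545/30194974) = -25281196589935/520603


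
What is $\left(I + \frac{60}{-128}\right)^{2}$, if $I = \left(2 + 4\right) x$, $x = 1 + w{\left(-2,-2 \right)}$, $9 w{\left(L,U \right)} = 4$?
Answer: $\frac{619369}{9216} \approx 67.206$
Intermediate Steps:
$w{\left(L,U \right)} = \frac{4}{9}$ ($w{\left(L,U \right)} = \frac{1}{9} \cdot 4 = \frac{4}{9}$)
$x = \frac{13}{9}$ ($x = 1 + \frac{4}{9} = \frac{13}{9} \approx 1.4444$)
$I = \frac{26}{3}$ ($I = \left(2 + 4\right) \frac{13}{9} = 6 \cdot \frac{13}{9} = \frac{26}{3} \approx 8.6667$)
$\left(I + \frac{60}{-128}\right)^{2} = \left(\frac{26}{3} + \frac{60}{-128}\right)^{2} = \left(\frac{26}{3} + 60 \left(- \frac{1}{128}\right)\right)^{2} = \left(\frac{26}{3} - \frac{15}{32}\right)^{2} = \left(\frac{787}{96}\right)^{2} = \frac{619369}{9216}$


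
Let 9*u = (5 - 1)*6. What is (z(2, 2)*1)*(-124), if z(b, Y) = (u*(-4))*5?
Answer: 19840/3 ≈ 6613.3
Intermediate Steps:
u = 8/3 (u = ((5 - 1)*6)/9 = (4*6)/9 = (1/9)*24 = 8/3 ≈ 2.6667)
z(b, Y) = -160/3 (z(b, Y) = ((8/3)*(-4))*5 = -32/3*5 = -160/3)
(z(2, 2)*1)*(-124) = -160/3*1*(-124) = -160/3*(-124) = 19840/3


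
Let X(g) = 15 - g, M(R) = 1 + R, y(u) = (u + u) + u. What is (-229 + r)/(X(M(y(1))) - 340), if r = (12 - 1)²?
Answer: 108/329 ≈ 0.32827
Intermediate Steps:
y(u) = 3*u (y(u) = 2*u + u = 3*u)
r = 121 (r = 11² = 121)
(-229 + r)/(X(M(y(1))) - 340) = (-229 + 121)/((15 - (1 + 3*1)) - 340) = -108/((15 - (1 + 3)) - 340) = -108/((15 - 1*4) - 340) = -108/((15 - 4) - 340) = -108/(11 - 340) = -108/(-329) = -108*(-1/329) = 108/329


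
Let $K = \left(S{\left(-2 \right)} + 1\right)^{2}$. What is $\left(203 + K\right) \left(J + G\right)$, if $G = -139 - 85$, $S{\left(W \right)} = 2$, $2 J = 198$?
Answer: $-26500$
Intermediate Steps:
$J = 99$ ($J = \frac{1}{2} \cdot 198 = 99$)
$K = 9$ ($K = \left(2 + 1\right)^{2} = 3^{2} = 9$)
$G = -224$ ($G = -139 - 85 = -224$)
$\left(203 + K\right) \left(J + G\right) = \left(203 + 9\right) \left(99 - 224\right) = 212 \left(-125\right) = -26500$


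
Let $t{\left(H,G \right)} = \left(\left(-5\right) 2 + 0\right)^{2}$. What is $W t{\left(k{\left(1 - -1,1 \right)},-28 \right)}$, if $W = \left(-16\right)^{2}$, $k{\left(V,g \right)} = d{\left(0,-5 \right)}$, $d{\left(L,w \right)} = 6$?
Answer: $25600$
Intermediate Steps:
$k{\left(V,g \right)} = 6$
$W = 256$
$t{\left(H,G \right)} = 100$ ($t{\left(H,G \right)} = \left(-10 + 0\right)^{2} = \left(-10\right)^{2} = 100$)
$W t{\left(k{\left(1 - -1,1 \right)},-28 \right)} = 256 \cdot 100 = 25600$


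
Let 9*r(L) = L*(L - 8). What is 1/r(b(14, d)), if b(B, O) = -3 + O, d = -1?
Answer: 3/16 ≈ 0.18750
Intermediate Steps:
r(L) = L*(-8 + L)/9 (r(L) = (L*(L - 8))/9 = (L*(-8 + L))/9 = L*(-8 + L)/9)
1/r(b(14, d)) = 1/((-3 - 1)*(-8 + (-3 - 1))/9) = 1/((⅑)*(-4)*(-8 - 4)) = 1/((⅑)*(-4)*(-12)) = 1/(16/3) = 3/16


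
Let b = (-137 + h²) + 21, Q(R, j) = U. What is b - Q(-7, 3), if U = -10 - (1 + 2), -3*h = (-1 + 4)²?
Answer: -94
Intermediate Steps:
h = -3 (h = -(-1 + 4)²/3 = -⅓*3² = -⅓*9 = -3)
U = -13 (U = -10 - 1*3 = -10 - 3 = -13)
Q(R, j) = -13
b = -107 (b = (-137 + (-3)²) + 21 = (-137 + 9) + 21 = -128 + 21 = -107)
b - Q(-7, 3) = -107 - 1*(-13) = -107 + 13 = -94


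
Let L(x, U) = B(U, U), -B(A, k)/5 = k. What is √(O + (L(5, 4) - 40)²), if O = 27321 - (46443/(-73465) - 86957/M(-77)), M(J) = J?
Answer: √397058582110355/115445 ≈ 172.60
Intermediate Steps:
B(A, k) = -5*k
L(x, U) = -5*U
O = 3023772439/115445 (O = 27321 - (46443/(-73465) - 86957/(-77)) = 27321 - (46443*(-1/73465) - 86957*(-1/77)) = 27321 - (-46443/73465 + 86957/77) = 27321 - 1*130300406/115445 = 27321 - 130300406/115445 = 3023772439/115445 ≈ 26192.)
√(O + (L(5, 4) - 40)²) = √(3023772439/115445 + (-5*4 - 40)²) = √(3023772439/115445 + (-20 - 40)²) = √(3023772439/115445 + (-60)²) = √(3023772439/115445 + 3600) = √(3439374439/115445) = √397058582110355/115445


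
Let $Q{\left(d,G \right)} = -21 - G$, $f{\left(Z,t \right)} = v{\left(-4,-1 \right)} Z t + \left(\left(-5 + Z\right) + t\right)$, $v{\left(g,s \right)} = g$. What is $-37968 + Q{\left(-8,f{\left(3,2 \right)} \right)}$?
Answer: $-37965$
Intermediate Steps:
$f{\left(Z,t \right)} = -5 + Z + t - 4 Z t$ ($f{\left(Z,t \right)} = - 4 Z t + \left(\left(-5 + Z\right) + t\right) = - 4 Z t + \left(-5 + Z + t\right) = -5 + Z + t - 4 Z t$)
$-37968 + Q{\left(-8,f{\left(3,2 \right)} \right)} = -37968 - \left(21 - 12 \cdot 2\right) = -37968 - -3 = -37968 + \left(-21 + 24\right) = -37968 + 3 = -37965$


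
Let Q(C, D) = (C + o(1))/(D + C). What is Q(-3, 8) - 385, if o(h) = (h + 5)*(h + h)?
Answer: -1916/5 ≈ -383.20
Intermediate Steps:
o(h) = 2*h*(5 + h) (o(h) = (5 + h)*(2*h) = 2*h*(5 + h))
Q(C, D) = (12 + C)/(C + D) (Q(C, D) = (C + 2*1*(5 + 1))/(D + C) = (C + 2*1*6)/(C + D) = (C + 12)/(C + D) = (12 + C)/(C + D))
Q(-3, 8) - 385 = (12 - 3)/(-3 + 8) - 385 = 9/5 - 385 = -1916/5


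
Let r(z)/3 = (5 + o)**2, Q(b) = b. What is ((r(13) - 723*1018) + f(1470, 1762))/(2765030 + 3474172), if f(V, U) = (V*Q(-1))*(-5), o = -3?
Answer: -121442/1039867 ≈ -0.11679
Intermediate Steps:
r(z) = 12 (r(z) = 3*(5 - 3)**2 = 3*2**2 = 3*4 = 12)
f(V, U) = 5*V (f(V, U) = (V*(-1))*(-5) = -V*(-5) = 5*V)
((r(13) - 723*1018) + f(1470, 1762))/(2765030 + 3474172) = ((12 - 723*1018) + 5*1470)/(2765030 + 3474172) = ((12 - 736014) + 7350)/6239202 = (-736002 + 7350)*(1/6239202) = -728652*1/6239202 = -121442/1039867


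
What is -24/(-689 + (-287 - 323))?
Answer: 8/433 ≈ 0.018476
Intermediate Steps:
-24/(-689 + (-287 - 323)) = -24/(-689 - 610) = -24/(-1299) = -24*(-1/1299) = 8/433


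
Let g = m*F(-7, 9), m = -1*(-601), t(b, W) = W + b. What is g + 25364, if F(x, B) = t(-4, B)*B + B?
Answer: 57818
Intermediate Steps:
F(x, B) = B + B*(-4 + B) (F(x, B) = (B - 4)*B + B = (-4 + B)*B + B = B*(-4 + B) + B = B + B*(-4 + B))
m = 601
g = 32454 (g = 601*(9*(-3 + 9)) = 601*(9*6) = 601*54 = 32454)
g + 25364 = 32454 + 25364 = 57818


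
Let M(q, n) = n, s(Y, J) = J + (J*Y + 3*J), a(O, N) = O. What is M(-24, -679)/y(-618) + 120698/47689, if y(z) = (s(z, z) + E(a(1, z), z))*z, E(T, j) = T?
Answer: 274795623541/108574404702 ≈ 2.5309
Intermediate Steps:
s(Y, J) = 4*J + J*Y (s(Y, J) = J + (3*J + J*Y) = 4*J + J*Y)
y(z) = z*(1 + z*(4 + z)) (y(z) = (z*(4 + z) + 1)*z = (1 + z*(4 + z))*z = z*(1 + z*(4 + z)))
M(-24, -679)/y(-618) + 120698/47689 = -679*(-1/(618*(1 - 618*(4 - 618)))) + 120698/47689 = -679*(-1/(618*(1 - 618*(-614)))) + 120698*(1/47689) = -679*(-1/(618*(1 + 379452))) + 120698/47689 = -679/((-618*379453)) + 120698/47689 = -679/(-234501954) + 120698/47689 = -679*(-1/234501954) + 120698/47689 = 679/234501954 + 120698/47689 = 274795623541/108574404702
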